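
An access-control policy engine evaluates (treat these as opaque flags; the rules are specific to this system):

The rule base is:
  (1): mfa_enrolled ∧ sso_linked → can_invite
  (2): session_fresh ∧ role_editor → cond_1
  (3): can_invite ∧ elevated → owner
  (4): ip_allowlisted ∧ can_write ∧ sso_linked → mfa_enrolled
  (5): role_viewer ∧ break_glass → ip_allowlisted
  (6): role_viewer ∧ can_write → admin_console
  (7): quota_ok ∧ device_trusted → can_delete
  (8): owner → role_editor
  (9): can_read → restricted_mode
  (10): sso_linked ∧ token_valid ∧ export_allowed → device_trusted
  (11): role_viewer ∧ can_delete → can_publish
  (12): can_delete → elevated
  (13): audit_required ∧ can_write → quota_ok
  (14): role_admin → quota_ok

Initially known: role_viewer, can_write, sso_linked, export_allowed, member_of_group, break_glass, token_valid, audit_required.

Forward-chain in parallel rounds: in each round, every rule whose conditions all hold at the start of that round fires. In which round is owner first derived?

4

Round 1 — (5), (6), (10), (13), derive ip_allowlisted, admin_console, device_trusted, quota_ok.
Round 2 — (4), (7), derive mfa_enrolled, can_delete.
Round 3 — (1), (11), (12), derive can_invite, can_publish, elevated.
Round 4 — (3), derive owner.
owner first appears in round 4.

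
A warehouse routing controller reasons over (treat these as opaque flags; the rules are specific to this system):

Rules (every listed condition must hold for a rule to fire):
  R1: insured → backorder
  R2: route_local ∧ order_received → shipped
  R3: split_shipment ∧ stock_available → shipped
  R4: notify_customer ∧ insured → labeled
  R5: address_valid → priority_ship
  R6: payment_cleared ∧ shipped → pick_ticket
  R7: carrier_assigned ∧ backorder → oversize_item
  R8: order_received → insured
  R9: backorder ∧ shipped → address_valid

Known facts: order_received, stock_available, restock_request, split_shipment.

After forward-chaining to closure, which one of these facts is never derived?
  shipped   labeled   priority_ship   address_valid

Round 1: R3 [split_shipment ∧ stock_available → shipped]; R8 [order_received → insured]. Adds shipped, insured.
Round 2: R1 [insured → backorder]. Adds backorder.
Round 3: R9 [backorder ∧ shipped → address_valid]. Adds address_valid.
Round 4: R5 [address_valid → priority_ship]. Adds priority_ship.
Derived: priority_ship (round 4), address_valid (round 3), shipped (round 1). labeled never appears in any round.

labeled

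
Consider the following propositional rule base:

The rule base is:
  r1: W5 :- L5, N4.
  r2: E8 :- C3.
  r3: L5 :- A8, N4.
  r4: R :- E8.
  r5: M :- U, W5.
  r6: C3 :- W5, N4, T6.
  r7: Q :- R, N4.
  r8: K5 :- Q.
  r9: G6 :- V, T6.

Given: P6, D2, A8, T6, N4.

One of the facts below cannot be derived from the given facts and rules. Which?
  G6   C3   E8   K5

Round 1: r3 [L5 :- A8, N4.]. Adds L5.
Round 2: r1 [W5 :- L5, N4.]. Adds W5.
Round 3: r6 [C3 :- W5, N4, T6.]. Adds C3.
Round 4: r2 [E8 :- C3.]. Adds E8.
Round 5: r4 [R :- E8.]. Adds R.
Round 6: r7 [Q :- R, N4.]. Adds Q.
Round 7: r8 [K5 :- Q.]. Adds K5.
Derived: C3 (round 3), K5 (round 7), E8 (round 4). G6 never appears in any round.

G6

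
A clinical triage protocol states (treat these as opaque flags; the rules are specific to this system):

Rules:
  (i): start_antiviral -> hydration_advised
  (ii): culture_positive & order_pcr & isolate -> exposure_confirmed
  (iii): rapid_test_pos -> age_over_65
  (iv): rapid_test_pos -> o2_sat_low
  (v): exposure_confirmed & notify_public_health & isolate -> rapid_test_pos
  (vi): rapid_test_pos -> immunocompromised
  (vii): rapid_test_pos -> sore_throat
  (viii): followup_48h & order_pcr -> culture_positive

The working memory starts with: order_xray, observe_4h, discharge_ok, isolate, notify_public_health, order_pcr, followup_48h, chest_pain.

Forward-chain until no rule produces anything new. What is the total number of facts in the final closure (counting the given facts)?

15

Round 1: (viii) [followup_48h & order_pcr -> culture_positive]. Adds culture_positive.
Round 2: (ii) [culture_positive & order_pcr & isolate -> exposure_confirmed]. Adds exposure_confirmed.
Round 3: (v) [exposure_confirmed & notify_public_health & isolate -> rapid_test_pos]. Adds rapid_test_pos.
Round 4: (iii) [rapid_test_pos -> age_over_65]; (iv) [rapid_test_pos -> o2_sat_low]; (vi) [rapid_test_pos -> immunocompromised]; (vii) [rapid_test_pos -> sore_throat]. Adds age_over_65, o2_sat_low, immunocompromised, sore_throat.
Closure: {age_over_65, chest_pain, culture_positive, discharge_ok, exposure_confirmed, followup_48h, immunocompromised, isolate, notify_public_health, o2_sat_low, observe_4h, order_pcr, order_xray, rapid_test_pos, sore_throat} — 15 facts.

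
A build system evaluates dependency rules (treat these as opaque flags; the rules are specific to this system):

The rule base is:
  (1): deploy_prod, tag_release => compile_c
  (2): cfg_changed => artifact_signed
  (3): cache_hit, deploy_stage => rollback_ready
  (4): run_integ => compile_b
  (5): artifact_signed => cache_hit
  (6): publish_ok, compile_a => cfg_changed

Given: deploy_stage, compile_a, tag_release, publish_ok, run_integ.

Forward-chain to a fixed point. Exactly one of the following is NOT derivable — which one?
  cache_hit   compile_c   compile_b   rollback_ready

compile_c

Round 1 fires (4), (6), giving compile_b, cfg_changed.
Round 2 fires (2), giving artifact_signed.
Round 3 fires (5), giving cache_hit.
Round 4 fires (3), giving rollback_ready.
Derived: rollback_ready (round 4), compile_b (round 1), cache_hit (round 3). compile_c never appears in any round.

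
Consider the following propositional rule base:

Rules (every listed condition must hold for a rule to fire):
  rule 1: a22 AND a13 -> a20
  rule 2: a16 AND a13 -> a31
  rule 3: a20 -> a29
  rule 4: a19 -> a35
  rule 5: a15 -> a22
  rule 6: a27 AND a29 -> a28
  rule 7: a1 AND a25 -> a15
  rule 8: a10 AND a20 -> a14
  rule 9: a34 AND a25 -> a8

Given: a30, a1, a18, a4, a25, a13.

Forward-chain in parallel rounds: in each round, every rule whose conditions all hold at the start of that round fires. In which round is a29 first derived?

Round 1 fires rule 7, giving a15.
Round 2 fires rule 5, giving a22.
Round 3 fires rule 1, giving a20.
Round 4 fires rule 3, giving a29.
a29 first appears in round 4.

4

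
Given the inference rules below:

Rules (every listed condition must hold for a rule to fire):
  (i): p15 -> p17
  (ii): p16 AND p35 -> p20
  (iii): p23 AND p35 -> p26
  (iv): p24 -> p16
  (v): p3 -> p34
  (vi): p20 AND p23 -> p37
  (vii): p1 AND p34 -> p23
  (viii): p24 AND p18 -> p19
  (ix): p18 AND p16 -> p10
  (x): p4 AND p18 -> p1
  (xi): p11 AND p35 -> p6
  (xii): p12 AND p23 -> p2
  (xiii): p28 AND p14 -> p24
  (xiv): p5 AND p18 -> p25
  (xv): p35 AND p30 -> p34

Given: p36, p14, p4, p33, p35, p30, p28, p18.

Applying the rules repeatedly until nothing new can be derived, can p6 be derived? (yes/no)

Round 1 — (x), (xiii), (xv), derive p1, p24, p34.
Round 2 — (iv), (vii), (viii), derive p16, p23, p19.
Round 3 — (ii), (iii), (ix), derive p20, p26, p10.
Round 4 — (vi), derive p37.
Fixed point reached. p6 is concluded only by (xi); (xi) needs p11 (never derived).

no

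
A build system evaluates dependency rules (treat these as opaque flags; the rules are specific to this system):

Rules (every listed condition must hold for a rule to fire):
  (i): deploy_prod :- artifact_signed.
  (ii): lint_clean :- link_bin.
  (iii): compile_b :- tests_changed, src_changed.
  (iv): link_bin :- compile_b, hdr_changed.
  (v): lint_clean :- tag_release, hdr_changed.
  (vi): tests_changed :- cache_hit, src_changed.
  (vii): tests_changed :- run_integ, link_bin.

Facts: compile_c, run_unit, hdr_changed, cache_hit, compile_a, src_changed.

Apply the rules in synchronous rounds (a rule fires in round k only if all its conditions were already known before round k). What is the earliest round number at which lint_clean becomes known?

[1] (vi) [tests_changed :- cache_hit, src_changed.]. ⇒ new: tests_changed.
[2] (iii) [compile_b :- tests_changed, src_changed.]. ⇒ new: compile_b.
[3] (iv) [link_bin :- compile_b, hdr_changed.]. ⇒ new: link_bin.
[4] (ii) [lint_clean :- link_bin.]. ⇒ new: lint_clean.
lint_clean first appears in round 4.

4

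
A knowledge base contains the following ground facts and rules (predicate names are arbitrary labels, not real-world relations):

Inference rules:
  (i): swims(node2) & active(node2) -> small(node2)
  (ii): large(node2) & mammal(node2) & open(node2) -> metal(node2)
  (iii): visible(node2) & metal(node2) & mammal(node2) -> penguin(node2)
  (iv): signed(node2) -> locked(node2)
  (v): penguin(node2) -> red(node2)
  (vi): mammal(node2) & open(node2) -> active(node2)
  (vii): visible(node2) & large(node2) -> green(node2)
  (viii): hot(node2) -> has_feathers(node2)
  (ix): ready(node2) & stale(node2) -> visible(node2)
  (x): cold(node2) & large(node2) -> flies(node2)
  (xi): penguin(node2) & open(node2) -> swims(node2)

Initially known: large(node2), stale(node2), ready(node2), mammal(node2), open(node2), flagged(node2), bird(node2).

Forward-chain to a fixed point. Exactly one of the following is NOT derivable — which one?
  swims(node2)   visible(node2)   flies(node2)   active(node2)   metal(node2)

flies(node2)

Round 1: (ii) [large(node2) & mammal(node2) & open(node2) -> metal(node2)]; (vi) [mammal(node2) & open(node2) -> active(node2)]; (ix) [ready(node2) & stale(node2) -> visible(node2)]. Adds metal(node2), active(node2), visible(node2).
Round 2: (iii) [visible(node2) & metal(node2) & mammal(node2) -> penguin(node2)]; (vii) [visible(node2) & large(node2) -> green(node2)]. Adds penguin(node2), green(node2).
Round 3: (v) [penguin(node2) -> red(node2)]; (xi) [penguin(node2) & open(node2) -> swims(node2)]. Adds red(node2), swims(node2).
Round 4: (i) [swims(node2) & active(node2) -> small(node2)]. Adds small(node2).
Derived: visible(node2) (round 1), swims(node2) (round 3), active(node2) (round 1), metal(node2) (round 1). flies(node2) never appears in any round.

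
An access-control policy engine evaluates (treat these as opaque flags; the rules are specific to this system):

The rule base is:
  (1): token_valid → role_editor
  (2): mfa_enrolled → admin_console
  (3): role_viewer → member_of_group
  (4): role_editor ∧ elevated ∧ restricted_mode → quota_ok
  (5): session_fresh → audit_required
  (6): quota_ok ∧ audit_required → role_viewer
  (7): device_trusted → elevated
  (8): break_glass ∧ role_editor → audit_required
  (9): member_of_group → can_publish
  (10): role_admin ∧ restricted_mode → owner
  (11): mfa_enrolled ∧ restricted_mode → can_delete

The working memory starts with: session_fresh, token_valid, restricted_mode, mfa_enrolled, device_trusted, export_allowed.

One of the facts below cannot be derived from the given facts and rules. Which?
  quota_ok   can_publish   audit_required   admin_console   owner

Round 1: (1) [token_valid → role_editor]; (2) [mfa_enrolled → admin_console]; (5) [session_fresh → audit_required]; (7) [device_trusted → elevated]; (11) [mfa_enrolled ∧ restricted_mode → can_delete]. Adds role_editor, admin_console, audit_required, elevated, can_delete.
Round 2: (4) [role_editor ∧ elevated ∧ restricted_mode → quota_ok]. Adds quota_ok.
Round 3: (6) [quota_ok ∧ audit_required → role_viewer]. Adds role_viewer.
Round 4: (3) [role_viewer → member_of_group]. Adds member_of_group.
Round 5: (9) [member_of_group → can_publish]. Adds can_publish.
Derived: can_publish (round 5), admin_console (round 1), quota_ok (round 2), audit_required (round 1). owner never appears in any round.

owner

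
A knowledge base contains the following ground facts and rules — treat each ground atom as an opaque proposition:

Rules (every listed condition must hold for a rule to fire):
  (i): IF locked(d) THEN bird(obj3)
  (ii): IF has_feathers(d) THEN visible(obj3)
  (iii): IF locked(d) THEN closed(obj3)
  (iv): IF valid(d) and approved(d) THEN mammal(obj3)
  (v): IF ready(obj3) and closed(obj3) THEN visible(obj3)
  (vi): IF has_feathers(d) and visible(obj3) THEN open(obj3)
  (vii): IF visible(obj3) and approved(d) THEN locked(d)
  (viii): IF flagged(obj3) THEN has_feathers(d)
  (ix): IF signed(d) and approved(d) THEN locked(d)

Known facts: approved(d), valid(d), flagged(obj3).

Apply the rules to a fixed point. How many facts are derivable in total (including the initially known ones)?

10

Round 1 — (iv), (viii), derive mammal(obj3), has_feathers(d).
Round 2 — (ii), derive visible(obj3).
Round 3 — (vi), (vii), derive open(obj3), locked(d).
Round 4 — (i), (iii), derive bird(obj3), closed(obj3).
Closure: {approved(d), bird(obj3), closed(obj3), flagged(obj3), has_feathers(d), locked(d), mammal(obj3), open(obj3), valid(d), visible(obj3)} — 10 facts.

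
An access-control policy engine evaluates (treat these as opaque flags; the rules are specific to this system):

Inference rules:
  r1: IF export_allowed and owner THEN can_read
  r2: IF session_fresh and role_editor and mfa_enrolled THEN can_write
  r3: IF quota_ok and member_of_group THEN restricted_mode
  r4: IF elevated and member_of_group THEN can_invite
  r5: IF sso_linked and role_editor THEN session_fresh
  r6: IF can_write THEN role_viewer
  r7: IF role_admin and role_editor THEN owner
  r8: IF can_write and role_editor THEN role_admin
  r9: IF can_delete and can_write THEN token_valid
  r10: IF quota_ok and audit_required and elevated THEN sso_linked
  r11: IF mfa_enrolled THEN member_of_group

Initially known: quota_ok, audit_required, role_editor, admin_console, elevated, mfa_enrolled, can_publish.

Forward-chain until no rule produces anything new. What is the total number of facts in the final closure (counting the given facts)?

16

[1] r10 [IF quota_ok and audit_required and elevated THEN sso_linked]; r11 [IF mfa_enrolled THEN member_of_group]. ⇒ new: sso_linked, member_of_group.
[2] r3 [IF quota_ok and member_of_group THEN restricted_mode]; r4 [IF elevated and member_of_group THEN can_invite]; r5 [IF sso_linked and role_editor THEN session_fresh]. ⇒ new: restricted_mode, can_invite, session_fresh.
[3] r2 [IF session_fresh and role_editor and mfa_enrolled THEN can_write]. ⇒ new: can_write.
[4] r6 [IF can_write THEN role_viewer]; r8 [IF can_write and role_editor THEN role_admin]. ⇒ new: role_viewer, role_admin.
[5] r7 [IF role_admin and role_editor THEN owner]. ⇒ new: owner.
Closure: {admin_console, audit_required, can_invite, can_publish, can_write, elevated, member_of_group, mfa_enrolled, owner, quota_ok, restricted_mode, role_admin, role_editor, role_viewer, session_fresh, sso_linked} — 16 facts.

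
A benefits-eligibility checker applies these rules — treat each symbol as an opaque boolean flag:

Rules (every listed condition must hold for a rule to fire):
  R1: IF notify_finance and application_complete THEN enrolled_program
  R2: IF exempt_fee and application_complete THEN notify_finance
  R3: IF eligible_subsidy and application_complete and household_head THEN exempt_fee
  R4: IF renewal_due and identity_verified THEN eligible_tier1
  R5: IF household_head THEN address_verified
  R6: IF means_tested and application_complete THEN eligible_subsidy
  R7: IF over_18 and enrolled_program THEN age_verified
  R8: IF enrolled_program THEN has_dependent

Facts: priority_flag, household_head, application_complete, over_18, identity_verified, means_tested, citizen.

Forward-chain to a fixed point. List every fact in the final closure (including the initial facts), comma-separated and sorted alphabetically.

address_verified, age_verified, application_complete, citizen, eligible_subsidy, enrolled_program, exempt_fee, has_dependent, household_head, identity_verified, means_tested, notify_finance, over_18, priority_flag

Round 1 — R5, R6, derive address_verified, eligible_subsidy.
Round 2 — R3, derive exempt_fee.
Round 3 — R2, derive notify_finance.
Round 4 — R1, derive enrolled_program.
Round 5 — R7, R8, derive age_verified, has_dependent.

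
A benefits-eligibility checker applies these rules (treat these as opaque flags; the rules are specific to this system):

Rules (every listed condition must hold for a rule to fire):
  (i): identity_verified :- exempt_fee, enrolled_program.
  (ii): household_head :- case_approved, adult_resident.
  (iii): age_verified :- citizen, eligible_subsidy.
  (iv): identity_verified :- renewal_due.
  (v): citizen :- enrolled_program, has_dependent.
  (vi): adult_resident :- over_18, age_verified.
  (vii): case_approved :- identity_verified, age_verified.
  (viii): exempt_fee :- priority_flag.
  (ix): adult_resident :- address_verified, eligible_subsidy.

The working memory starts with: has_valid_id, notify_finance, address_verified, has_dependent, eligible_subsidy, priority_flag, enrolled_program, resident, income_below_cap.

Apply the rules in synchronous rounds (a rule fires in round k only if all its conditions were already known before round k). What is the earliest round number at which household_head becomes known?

4

Round 1: (v) [citizen :- enrolled_program, has_dependent.]; (viii) [exempt_fee :- priority_flag.]; (ix) [adult_resident :- address_verified, eligible_subsidy.]. New: citizen, exempt_fee, adult_resident.
Round 2: (i) [identity_verified :- exempt_fee, enrolled_program.]; (iii) [age_verified :- citizen, eligible_subsidy.]. New: identity_verified, age_verified.
Round 3: (vii) [case_approved :- identity_verified, age_verified.]. New: case_approved.
Round 4: (ii) [household_head :- case_approved, adult_resident.]. New: household_head.
household_head first appears in round 4.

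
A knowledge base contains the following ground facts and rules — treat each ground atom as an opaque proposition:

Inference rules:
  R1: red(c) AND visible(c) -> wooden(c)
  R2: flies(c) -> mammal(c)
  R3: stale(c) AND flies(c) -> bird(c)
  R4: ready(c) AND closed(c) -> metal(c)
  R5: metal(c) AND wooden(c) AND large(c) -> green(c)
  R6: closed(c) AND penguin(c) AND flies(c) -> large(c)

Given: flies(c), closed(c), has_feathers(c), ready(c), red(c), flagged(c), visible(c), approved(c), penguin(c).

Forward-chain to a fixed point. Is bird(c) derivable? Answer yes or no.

no

Round 1 — R1, R2, R4, R6, derive wooden(c), mammal(c), metal(c), large(c).
Round 2 — R5, derive green(c).
Fixed point reached. bird(c) is concluded only by R3; R3 needs stale(c) (never derived).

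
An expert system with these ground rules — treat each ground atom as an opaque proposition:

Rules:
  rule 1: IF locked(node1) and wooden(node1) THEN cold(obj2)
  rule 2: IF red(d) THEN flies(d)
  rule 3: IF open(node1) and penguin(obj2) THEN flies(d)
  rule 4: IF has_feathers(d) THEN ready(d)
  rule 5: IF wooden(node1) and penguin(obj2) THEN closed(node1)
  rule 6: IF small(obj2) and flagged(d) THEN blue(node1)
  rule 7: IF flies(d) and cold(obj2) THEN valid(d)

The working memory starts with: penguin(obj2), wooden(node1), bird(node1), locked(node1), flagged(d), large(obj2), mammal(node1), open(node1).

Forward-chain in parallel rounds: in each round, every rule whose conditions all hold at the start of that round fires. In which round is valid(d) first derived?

2

Round 1 fires rule 1, rule 3, rule 5, giving cold(obj2), flies(d), closed(node1).
Round 2 fires rule 7, giving valid(d).
valid(d) first appears in round 2.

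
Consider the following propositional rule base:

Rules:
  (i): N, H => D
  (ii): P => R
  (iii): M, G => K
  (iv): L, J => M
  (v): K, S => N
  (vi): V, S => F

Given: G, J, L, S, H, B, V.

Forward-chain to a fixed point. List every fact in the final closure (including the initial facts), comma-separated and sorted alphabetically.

B, D, F, G, H, J, K, L, M, N, S, V

Round 1: (iv) [L, J => M]; (vi) [V, S => F]. Adds M, F.
Round 2: (iii) [M, G => K]. Adds K.
Round 3: (v) [K, S => N]. Adds N.
Round 4: (i) [N, H => D]. Adds D.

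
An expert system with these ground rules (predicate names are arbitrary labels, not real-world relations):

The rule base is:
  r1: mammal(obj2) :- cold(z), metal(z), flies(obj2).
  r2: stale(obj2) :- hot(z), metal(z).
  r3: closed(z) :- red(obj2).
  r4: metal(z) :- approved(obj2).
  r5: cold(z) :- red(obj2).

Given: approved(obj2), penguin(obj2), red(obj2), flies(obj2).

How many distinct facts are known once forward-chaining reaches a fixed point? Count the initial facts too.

8

Round 1: r3 [closed(z) :- red(obj2).]; r4 [metal(z) :- approved(obj2).]; r5 [cold(z) :- red(obj2).]. Adds closed(z), metal(z), cold(z).
Round 2: r1 [mammal(obj2) :- cold(z), metal(z), flies(obj2).]. Adds mammal(obj2).
Closure: {approved(obj2), closed(z), cold(z), flies(obj2), mammal(obj2), metal(z), penguin(obj2), red(obj2)} — 8 facts.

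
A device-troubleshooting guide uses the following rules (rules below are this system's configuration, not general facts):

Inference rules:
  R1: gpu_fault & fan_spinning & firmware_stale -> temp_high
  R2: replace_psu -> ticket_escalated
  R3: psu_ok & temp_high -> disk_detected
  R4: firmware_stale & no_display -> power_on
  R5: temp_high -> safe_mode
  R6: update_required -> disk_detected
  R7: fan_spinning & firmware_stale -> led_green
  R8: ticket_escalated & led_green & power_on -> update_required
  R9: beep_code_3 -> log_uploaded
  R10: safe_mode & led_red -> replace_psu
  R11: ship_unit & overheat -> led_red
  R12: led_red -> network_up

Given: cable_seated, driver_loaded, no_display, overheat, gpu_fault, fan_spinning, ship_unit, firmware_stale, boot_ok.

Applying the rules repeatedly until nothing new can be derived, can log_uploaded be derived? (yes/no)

[1] R1 [gpu_fault & fan_spinning & firmware_stale -> temp_high]; R4 [firmware_stale & no_display -> power_on]; R7 [fan_spinning & firmware_stale -> led_green]; R11 [ship_unit & overheat -> led_red]. ⇒ new: temp_high, power_on, led_green, led_red.
[2] R5 [temp_high -> safe_mode]; R12 [led_red -> network_up]. ⇒ new: safe_mode, network_up.
[3] R10 [safe_mode & led_red -> replace_psu]. ⇒ new: replace_psu.
[4] R2 [replace_psu -> ticket_escalated]. ⇒ new: ticket_escalated.
[5] R8 [ticket_escalated & led_green & power_on -> update_required]. ⇒ new: update_required.
[6] R6 [update_required -> disk_detected]. ⇒ new: disk_detected.
Fixed point reached. log_uploaded is concluded only by R9; R9 needs beep_code_3 (never derived).

no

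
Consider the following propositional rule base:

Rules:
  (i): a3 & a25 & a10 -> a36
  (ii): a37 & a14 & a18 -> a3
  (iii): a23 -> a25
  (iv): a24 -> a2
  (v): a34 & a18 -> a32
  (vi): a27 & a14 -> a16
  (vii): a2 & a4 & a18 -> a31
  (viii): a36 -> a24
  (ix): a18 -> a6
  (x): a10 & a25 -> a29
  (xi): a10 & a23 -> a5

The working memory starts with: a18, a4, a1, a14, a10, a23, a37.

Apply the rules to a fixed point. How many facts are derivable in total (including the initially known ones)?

16

Round 1 fires (ii), (iii), (ix), (xi), giving a3, a25, a6, a5.
Round 2 fires (i), (x), giving a36, a29.
Round 3 fires (viii), giving a24.
Round 4 fires (iv), giving a2.
Round 5 fires (vii), giving a31.
Closure: {a1, a10, a14, a18, a2, a23, a24, a25, a29, a3, a31, a36, a37, a4, a5, a6} — 16 facts.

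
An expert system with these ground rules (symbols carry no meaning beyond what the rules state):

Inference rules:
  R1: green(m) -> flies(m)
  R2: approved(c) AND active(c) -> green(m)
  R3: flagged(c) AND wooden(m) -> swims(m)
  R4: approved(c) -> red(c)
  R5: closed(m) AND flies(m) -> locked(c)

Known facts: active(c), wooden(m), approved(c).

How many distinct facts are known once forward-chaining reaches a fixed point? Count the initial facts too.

[1] R2 [approved(c) AND active(c) -> green(m)]; R4 [approved(c) -> red(c)]. ⇒ new: green(m), red(c).
[2] R1 [green(m) -> flies(m)]. ⇒ new: flies(m).
Closure: {active(c), approved(c), flies(m), green(m), red(c), wooden(m)} — 6 facts.

6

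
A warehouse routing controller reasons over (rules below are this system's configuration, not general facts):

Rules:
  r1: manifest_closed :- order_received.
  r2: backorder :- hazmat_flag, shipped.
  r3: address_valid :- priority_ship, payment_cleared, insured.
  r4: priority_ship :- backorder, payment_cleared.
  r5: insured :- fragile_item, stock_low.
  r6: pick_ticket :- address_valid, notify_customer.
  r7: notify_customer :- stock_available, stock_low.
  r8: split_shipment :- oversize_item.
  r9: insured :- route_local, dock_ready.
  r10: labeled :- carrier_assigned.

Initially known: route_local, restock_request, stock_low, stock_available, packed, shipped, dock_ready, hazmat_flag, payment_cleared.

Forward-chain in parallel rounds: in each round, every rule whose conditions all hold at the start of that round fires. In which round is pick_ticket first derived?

Round 1: r2 [backorder :- hazmat_flag, shipped.]; r7 [notify_customer :- stock_available, stock_low.]; r9 [insured :- route_local, dock_ready.]. Adds backorder, notify_customer, insured.
Round 2: r4 [priority_ship :- backorder, payment_cleared.]. Adds priority_ship.
Round 3: r3 [address_valid :- priority_ship, payment_cleared, insured.]. Adds address_valid.
Round 4: r6 [pick_ticket :- address_valid, notify_customer.]. Adds pick_ticket.
pick_ticket first appears in round 4.

4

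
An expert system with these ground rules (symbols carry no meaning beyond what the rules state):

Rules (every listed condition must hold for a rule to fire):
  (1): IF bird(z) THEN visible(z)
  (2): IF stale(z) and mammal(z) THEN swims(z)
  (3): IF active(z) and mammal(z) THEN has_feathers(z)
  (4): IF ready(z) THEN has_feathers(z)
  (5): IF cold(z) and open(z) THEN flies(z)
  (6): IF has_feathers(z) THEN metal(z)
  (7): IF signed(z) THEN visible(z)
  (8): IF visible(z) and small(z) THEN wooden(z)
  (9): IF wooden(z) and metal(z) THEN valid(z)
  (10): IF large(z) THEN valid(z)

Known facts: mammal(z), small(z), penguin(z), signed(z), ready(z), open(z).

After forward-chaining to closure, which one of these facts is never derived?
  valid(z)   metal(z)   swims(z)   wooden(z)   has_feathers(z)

[1] (4) [IF ready(z) THEN has_feathers(z)]; (7) [IF signed(z) THEN visible(z)]. ⇒ new: has_feathers(z), visible(z).
[2] (6) [IF has_feathers(z) THEN metal(z)]; (8) [IF visible(z) and small(z) THEN wooden(z)]. ⇒ new: metal(z), wooden(z).
[3] (9) [IF wooden(z) and metal(z) THEN valid(z)]. ⇒ new: valid(z).
Derived: valid(z) (round 3), wooden(z) (round 2), metal(z) (round 2), has_feathers(z) (round 1). swims(z) never appears in any round.

swims(z)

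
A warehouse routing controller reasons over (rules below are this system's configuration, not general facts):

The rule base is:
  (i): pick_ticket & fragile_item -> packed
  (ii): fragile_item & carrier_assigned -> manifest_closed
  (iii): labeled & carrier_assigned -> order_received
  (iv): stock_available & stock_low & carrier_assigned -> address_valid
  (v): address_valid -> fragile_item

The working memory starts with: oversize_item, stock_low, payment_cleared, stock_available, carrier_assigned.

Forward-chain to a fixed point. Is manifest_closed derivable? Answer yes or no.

Round 1 fires (iv), giving address_valid.
Round 2 fires (v), giving fragile_item.
Round 3 fires (ii), giving manifest_closed.
manifest_closed appears in round 3, so it is derivable.

yes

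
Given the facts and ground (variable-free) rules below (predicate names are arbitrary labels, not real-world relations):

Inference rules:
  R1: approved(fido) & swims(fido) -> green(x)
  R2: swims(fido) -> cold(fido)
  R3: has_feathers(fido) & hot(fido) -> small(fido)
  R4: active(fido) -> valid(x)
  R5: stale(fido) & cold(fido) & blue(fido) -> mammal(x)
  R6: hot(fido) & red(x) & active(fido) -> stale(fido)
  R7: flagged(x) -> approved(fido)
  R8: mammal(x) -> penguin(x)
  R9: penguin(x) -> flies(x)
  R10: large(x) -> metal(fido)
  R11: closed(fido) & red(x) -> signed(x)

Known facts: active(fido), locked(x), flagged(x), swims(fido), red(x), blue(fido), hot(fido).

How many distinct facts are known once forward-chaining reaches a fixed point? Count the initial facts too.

Round 1: R2 [swims(fido) -> cold(fido)]; R4 [active(fido) -> valid(x)]; R6 [hot(fido) & red(x) & active(fido) -> stale(fido)]; R7 [flagged(x) -> approved(fido)]. Adds cold(fido), valid(x), stale(fido), approved(fido).
Round 2: R1 [approved(fido) & swims(fido) -> green(x)]; R5 [stale(fido) & cold(fido) & blue(fido) -> mammal(x)]. Adds green(x), mammal(x).
Round 3: R8 [mammal(x) -> penguin(x)]. Adds penguin(x).
Round 4: R9 [penguin(x) -> flies(x)]. Adds flies(x).
Closure: {active(fido), approved(fido), blue(fido), cold(fido), flagged(x), flies(x), green(x), hot(fido), locked(x), mammal(x), penguin(x), red(x), stale(fido), swims(fido), valid(x)} — 15 facts.

15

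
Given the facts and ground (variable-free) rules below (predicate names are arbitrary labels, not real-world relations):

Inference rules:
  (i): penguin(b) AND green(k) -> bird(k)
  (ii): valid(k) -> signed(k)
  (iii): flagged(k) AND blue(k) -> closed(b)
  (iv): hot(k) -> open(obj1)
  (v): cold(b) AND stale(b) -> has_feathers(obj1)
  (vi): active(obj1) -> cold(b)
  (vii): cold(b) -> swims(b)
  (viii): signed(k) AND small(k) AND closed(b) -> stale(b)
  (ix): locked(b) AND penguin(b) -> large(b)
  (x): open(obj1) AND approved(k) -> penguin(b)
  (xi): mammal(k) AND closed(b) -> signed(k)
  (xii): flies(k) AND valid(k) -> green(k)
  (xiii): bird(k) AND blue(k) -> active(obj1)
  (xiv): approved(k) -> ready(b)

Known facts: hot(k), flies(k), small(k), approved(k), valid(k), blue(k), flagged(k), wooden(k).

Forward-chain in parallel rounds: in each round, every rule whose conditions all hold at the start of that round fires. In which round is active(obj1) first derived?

Round 1: (ii) [valid(k) -> signed(k)]; (iii) [flagged(k) AND blue(k) -> closed(b)]; (iv) [hot(k) -> open(obj1)]; (xii) [flies(k) AND valid(k) -> green(k)]; (xiv) [approved(k) -> ready(b)]. New: signed(k), closed(b), open(obj1), green(k), ready(b).
Round 2: (viii) [signed(k) AND small(k) AND closed(b) -> stale(b)]; (x) [open(obj1) AND approved(k) -> penguin(b)]. New: stale(b), penguin(b).
Round 3: (i) [penguin(b) AND green(k) -> bird(k)]. New: bird(k).
Round 4: (xiii) [bird(k) AND blue(k) -> active(obj1)]. New: active(obj1).
active(obj1) first appears in round 4.

4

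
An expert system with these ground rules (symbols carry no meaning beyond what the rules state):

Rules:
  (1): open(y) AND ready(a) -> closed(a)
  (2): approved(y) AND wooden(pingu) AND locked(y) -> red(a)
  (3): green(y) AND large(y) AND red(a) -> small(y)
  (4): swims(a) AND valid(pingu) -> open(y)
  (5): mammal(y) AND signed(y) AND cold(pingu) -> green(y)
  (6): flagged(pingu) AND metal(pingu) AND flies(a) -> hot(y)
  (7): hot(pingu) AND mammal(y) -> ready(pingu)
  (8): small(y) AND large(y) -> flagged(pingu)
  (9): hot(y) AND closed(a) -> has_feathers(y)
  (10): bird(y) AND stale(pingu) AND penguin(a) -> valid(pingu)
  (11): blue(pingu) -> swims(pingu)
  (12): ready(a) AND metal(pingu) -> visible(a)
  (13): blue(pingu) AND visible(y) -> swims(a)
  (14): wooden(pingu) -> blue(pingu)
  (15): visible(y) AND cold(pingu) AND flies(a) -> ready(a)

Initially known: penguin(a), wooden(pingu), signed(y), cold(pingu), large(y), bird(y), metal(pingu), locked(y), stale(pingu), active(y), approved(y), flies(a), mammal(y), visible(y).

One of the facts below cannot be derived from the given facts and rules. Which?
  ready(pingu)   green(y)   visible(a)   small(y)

Round 1 fires (2), (5), (10), (14), (15), giving red(a), green(y), valid(pingu), blue(pingu), ready(a).
Round 2 fires (3), (11), (12), (13), giving small(y), swims(pingu), visible(a), swims(a).
Round 3 fires (4), (8), giving open(y), flagged(pingu).
Round 4 fires (1), (6), giving closed(a), hot(y).
Round 5 fires (9), giving has_feathers(y).
Derived: green(y) (round 1), small(y) (round 2), visible(a) (round 2). ready(pingu) never appears in any round.

ready(pingu)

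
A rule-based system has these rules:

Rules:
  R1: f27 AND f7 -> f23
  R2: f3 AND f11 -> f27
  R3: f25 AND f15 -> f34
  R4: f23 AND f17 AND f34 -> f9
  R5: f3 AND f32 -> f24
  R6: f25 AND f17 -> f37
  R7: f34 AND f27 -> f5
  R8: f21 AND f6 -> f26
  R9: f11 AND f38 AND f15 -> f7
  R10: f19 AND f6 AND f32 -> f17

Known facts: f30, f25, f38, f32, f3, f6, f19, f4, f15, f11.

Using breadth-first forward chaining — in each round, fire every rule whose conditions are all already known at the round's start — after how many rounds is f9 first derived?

Round 1 — R2, R3, R5, R9, R10, derive f27, f34, f24, f7, f17.
Round 2 — R1, R6, R7, derive f23, f37, f5.
Round 3 — R4, derive f9.
f9 first appears in round 3.

3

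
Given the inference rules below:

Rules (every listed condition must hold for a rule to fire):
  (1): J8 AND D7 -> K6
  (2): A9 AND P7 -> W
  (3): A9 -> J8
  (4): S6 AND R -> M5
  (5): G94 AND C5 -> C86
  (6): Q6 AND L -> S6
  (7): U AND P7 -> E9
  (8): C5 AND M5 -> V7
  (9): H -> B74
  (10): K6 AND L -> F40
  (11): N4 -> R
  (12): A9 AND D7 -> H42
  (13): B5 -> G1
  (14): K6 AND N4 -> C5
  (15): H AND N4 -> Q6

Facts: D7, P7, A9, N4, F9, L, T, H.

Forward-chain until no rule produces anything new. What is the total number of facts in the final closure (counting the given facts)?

Round 1: (2) [A9 AND P7 -> W]; (3) [A9 -> J8]; (9) [H -> B74]; (11) [N4 -> R]; (12) [A9 AND D7 -> H42]; (15) [H AND N4 -> Q6]. Adds W, J8, B74, R, H42, Q6.
Round 2: (1) [J8 AND D7 -> K6]; (6) [Q6 AND L -> S6]. Adds K6, S6.
Round 3: (4) [S6 AND R -> M5]; (10) [K6 AND L -> F40]; (14) [K6 AND N4 -> C5]. Adds M5, F40, C5.
Round 4: (8) [C5 AND M5 -> V7]. Adds V7.
Closure: {A9, B74, C5, D7, F40, F9, H, H42, J8, K6, L, M5, N4, P7, Q6, R, S6, T, V7, W} — 20 facts.

20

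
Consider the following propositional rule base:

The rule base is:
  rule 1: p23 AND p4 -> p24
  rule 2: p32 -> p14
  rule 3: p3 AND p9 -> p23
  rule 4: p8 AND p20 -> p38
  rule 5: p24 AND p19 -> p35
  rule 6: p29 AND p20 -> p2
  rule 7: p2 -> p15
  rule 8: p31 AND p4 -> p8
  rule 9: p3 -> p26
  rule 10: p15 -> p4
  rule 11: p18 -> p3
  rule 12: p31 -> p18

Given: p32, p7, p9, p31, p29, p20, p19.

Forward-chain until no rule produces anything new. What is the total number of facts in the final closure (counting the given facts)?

[1] rule 2 [p32 -> p14]; rule 6 [p29 AND p20 -> p2]; rule 12 [p31 -> p18]. ⇒ new: p14, p2, p18.
[2] rule 7 [p2 -> p15]; rule 11 [p18 -> p3]. ⇒ new: p15, p3.
[3] rule 3 [p3 AND p9 -> p23]; rule 9 [p3 -> p26]; rule 10 [p15 -> p4]. ⇒ new: p23, p26, p4.
[4] rule 1 [p23 AND p4 -> p24]; rule 8 [p31 AND p4 -> p8]. ⇒ new: p24, p8.
[5] rule 4 [p8 AND p20 -> p38]; rule 5 [p24 AND p19 -> p35]. ⇒ new: p38, p35.
Closure: {p14, p15, p18, p19, p2, p20, p23, p24, p26, p29, p3, p31, p32, p35, p38, p4, p7, p8, p9} — 19 facts.

19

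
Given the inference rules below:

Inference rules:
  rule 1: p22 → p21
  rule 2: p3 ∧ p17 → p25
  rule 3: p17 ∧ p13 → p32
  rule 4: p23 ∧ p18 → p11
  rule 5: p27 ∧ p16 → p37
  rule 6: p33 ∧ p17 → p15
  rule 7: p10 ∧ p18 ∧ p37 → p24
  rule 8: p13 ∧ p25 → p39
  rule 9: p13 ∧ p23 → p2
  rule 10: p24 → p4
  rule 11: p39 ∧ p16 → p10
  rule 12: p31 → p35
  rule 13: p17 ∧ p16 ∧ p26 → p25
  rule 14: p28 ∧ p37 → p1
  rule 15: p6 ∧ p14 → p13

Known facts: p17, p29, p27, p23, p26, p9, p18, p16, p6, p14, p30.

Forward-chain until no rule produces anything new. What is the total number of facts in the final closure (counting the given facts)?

21

Round 1: rule 4 [p23 ∧ p18 → p11]; rule 5 [p27 ∧ p16 → p37]; rule 13 [p17 ∧ p16 ∧ p26 → p25]; rule 15 [p6 ∧ p14 → p13]. Adds p11, p37, p25, p13.
Round 2: rule 3 [p17 ∧ p13 → p32]; rule 8 [p13 ∧ p25 → p39]; rule 9 [p13 ∧ p23 → p2]. Adds p32, p39, p2.
Round 3: rule 11 [p39 ∧ p16 → p10]. Adds p10.
Round 4: rule 7 [p10 ∧ p18 ∧ p37 → p24]. Adds p24.
Round 5: rule 10 [p24 → p4]. Adds p4.
Closure: {p10, p11, p13, p14, p16, p17, p18, p2, p23, p24, p25, p26, p27, p29, p30, p32, p37, p39, p4, p6, p9} — 21 facts.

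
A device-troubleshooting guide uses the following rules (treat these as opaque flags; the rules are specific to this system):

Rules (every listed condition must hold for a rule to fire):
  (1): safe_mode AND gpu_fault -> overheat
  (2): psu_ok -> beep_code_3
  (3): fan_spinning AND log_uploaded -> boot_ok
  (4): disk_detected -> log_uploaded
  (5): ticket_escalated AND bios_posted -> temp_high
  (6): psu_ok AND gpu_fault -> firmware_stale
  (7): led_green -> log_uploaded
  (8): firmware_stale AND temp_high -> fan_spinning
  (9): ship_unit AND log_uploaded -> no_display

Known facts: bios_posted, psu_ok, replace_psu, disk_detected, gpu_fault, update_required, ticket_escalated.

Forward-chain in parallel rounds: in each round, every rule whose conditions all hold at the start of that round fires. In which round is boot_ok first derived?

3

Round 1: (2) [psu_ok -> beep_code_3]; (4) [disk_detected -> log_uploaded]; (5) [ticket_escalated AND bios_posted -> temp_high]; (6) [psu_ok AND gpu_fault -> firmware_stale]. New: beep_code_3, log_uploaded, temp_high, firmware_stale.
Round 2: (8) [firmware_stale AND temp_high -> fan_spinning]. New: fan_spinning.
Round 3: (3) [fan_spinning AND log_uploaded -> boot_ok]. New: boot_ok.
boot_ok first appears in round 3.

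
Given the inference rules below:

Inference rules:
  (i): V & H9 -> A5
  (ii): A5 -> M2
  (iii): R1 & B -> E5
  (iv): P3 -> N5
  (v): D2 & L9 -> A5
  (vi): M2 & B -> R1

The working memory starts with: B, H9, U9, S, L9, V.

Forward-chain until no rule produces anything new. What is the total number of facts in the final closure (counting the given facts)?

10

Round 1 — (i), derive A5.
Round 2 — (ii), derive M2.
Round 3 — (vi), derive R1.
Round 4 — (iii), derive E5.
Closure: {A5, B, E5, H9, L9, M2, R1, S, U9, V} — 10 facts.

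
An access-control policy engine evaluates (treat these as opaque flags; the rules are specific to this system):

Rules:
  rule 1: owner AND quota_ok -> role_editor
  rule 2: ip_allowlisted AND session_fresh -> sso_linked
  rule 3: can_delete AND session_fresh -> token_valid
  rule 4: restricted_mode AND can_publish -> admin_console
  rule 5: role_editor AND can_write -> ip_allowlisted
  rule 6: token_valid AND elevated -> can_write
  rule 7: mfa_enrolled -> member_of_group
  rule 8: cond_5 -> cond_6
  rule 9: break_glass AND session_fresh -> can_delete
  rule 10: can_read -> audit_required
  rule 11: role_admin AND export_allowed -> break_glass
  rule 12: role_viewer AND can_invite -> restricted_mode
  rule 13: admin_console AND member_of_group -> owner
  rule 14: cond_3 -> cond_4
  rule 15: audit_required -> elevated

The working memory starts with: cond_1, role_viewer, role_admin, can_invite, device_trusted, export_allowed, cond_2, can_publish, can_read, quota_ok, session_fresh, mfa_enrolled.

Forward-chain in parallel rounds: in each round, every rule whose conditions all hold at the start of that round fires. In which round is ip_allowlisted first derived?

5

Round 1 — rule 7, rule 10, rule 11, rule 12, derive member_of_group, audit_required, break_glass, restricted_mode.
Round 2 — rule 4, rule 9, rule 15, derive admin_console, can_delete, elevated.
Round 3 — rule 3, rule 13, derive token_valid, owner.
Round 4 — rule 1, rule 6, derive role_editor, can_write.
Round 5 — rule 5, derive ip_allowlisted.
ip_allowlisted first appears in round 5.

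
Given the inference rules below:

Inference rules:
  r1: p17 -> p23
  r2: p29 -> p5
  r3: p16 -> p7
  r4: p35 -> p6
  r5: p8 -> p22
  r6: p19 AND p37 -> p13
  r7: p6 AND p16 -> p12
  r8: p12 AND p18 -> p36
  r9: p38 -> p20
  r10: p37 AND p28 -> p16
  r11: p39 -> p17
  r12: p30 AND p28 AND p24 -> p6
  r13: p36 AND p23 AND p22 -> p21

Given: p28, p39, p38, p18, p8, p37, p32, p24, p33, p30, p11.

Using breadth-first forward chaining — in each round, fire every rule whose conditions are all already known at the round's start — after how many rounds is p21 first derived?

Round 1: r5 [p8 -> p22]; r9 [p38 -> p20]; r10 [p37 AND p28 -> p16]; r11 [p39 -> p17]; r12 [p30 AND p28 AND p24 -> p6]. New: p22, p20, p16, p17, p6.
Round 2: r1 [p17 -> p23]; r3 [p16 -> p7]; r7 [p6 AND p16 -> p12]. New: p23, p7, p12.
Round 3: r8 [p12 AND p18 -> p36]. New: p36.
Round 4: r13 [p36 AND p23 AND p22 -> p21]. New: p21.
p21 first appears in round 4.

4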